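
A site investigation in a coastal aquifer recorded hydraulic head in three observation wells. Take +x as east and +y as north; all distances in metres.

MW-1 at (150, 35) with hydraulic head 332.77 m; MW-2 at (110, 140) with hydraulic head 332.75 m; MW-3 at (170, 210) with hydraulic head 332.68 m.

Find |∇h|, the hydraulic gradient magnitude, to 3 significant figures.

0.000788

Taking MW-1 as reference: MW-2−MW-1 = (-40, 105, -0.02); MW-3−MW-1 = (20, 175, -0.09).
Determinant of the coordinate differences = (-40)·175 − 20·105 = -9100.
∂h/∂x = [(-0.02)·175 − (-0.09)·105] / -9100 = -0.0006538
∂h/∂y = [(-40)·(-0.09) − 20·(-0.02)] / -9100 = -0.0004396
|∇h| = √(-0.0006538² + -0.0004396²) = 0.0007878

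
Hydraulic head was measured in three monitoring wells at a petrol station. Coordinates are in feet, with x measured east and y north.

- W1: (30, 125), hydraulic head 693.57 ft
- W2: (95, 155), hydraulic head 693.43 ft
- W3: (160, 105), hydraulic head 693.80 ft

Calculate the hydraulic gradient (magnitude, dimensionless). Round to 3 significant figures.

0.00642

Differences from W1: to W2 (Δx, Δy, Δh) = (65, 30, -0.14); to W3 = (130, -20, +0.23).
Solve a·Δx + b·Δy = Δh: det = 65·(-20) − 130·30 = -5200.
∂h/∂x = [(-0.14)·(-20) − (+0.23)·30] / -5200 = +0.0007885
∂h/∂y = [65·(+0.23) − 130·(-0.14)] / -5200 = -0.006375
|∇h| = √(0.0007885² + -0.006375²) = 0.006424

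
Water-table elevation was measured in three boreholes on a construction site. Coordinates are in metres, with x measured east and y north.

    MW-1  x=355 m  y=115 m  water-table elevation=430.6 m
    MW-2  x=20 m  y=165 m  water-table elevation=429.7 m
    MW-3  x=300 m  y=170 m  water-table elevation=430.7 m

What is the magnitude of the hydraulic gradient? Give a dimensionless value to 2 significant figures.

0.0063

Differences from MW-1: to MW-2 (Δx, Δy, Δh) = (-335, 50, -0.9); to MW-3 = (-55, 55, +0.1).
Solve a·Δx + b·Δy = Δh: det = (-335)·55 − (-55)·50 = -15675.
∂h/∂x = [(-0.9)·55 − (+0.1)·50] / -15675 = +0.003477
∂h/∂y = [(-335)·(+0.1) − (-55)·(-0.9)] / -15675 = +0.005295
|∇h| = √(0.003477² + 0.005295²) = 0.006335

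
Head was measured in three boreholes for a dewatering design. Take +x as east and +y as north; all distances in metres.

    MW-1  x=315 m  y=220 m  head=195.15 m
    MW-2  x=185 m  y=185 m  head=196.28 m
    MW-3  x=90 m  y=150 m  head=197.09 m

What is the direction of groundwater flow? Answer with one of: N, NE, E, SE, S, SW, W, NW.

With h = a·x + b·y + c and MW-1 as origin, the differences give:
  (-130)·a + (-35)·b = +1.13
  (-225)·a + (-70)·b = +1.94
Eliminate b (×(-70) and ×(-35), subtract): 1225·a = -11.200 → a = ∂h/∂x = -0.009143
Back-substitute: b = ∂h/∂y = +0.001673.
Flow = −∇h = (+0.009143 east, -0.001673 north), which points east.

E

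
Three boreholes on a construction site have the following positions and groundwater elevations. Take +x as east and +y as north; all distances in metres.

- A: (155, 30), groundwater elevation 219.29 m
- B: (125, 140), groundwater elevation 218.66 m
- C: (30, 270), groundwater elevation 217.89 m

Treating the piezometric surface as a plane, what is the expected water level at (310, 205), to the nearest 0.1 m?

218.4 m

Three-point gradient (reference A): Δ to B = (-30, 110, -0.63), Δ to C = (-125, 240, -1.40).
∂h/∂x = +0.0004275, ∂h/∂y = -0.005611 (det = 6550).
h(310, 205) = 219.29 + (+0.0004275)·(155) + (-0.005611)·(175) = 219.29 +0.066 -0.982 = 218.374 m.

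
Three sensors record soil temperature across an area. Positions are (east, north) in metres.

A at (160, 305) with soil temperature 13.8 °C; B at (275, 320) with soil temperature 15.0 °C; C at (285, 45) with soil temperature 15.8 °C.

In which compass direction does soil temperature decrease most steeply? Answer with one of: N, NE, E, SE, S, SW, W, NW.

With T = a·x + b·y + c and A as origin, the differences give:
  115·a + 15·b = +1.2
  125·a + (-260)·b = +2.0
Eliminate b (×(-260) and ×15, subtract): -31775·a = -342.00 → a = ∂T/∂x = +0.01076
Back-substitute: b = ∂T/∂y = -0.002518.
Steepest decrease is along −∇f = (-0.01076 E, +0.002518 N) → west.

W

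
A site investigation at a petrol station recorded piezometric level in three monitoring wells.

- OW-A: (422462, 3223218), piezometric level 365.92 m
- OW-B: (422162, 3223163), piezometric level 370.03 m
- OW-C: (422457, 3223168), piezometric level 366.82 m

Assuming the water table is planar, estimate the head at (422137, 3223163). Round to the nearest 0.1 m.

Differences from OW-A: to OW-B (Δx, Δy, Δh) = (-300, -55, +4.11); to OW-C = (-5, -50, +0.90).
Solve a·Δx + b·Δy = Δh: det = (-300)·(-50) − (-5)·(-55) = 14725.
∂h/∂x = [(+4.11)·(-50) − (+0.90)·(-55)] / 14725 = -0.01059
∂h/∂y = [(-300)·(+0.90) − (-5)·(+4.11)] / 14725 = -0.01694
h(422137, 3223163) = 365.92 + (-0.01059)·(-325) + (-0.01694)·(-55) = 365.92 +3.443 +0.932 = 370.295 m.

370.3 m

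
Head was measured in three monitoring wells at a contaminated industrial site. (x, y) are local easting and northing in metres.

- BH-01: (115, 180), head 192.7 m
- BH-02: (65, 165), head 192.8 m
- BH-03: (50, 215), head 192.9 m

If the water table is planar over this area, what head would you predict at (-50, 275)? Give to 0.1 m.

Taking BH-01 as reference: BH-02−BH-01 = (-50, -15, +0.1); BH-03−BH-01 = (-65, 35, +0.2).
Solve a·Δx + b·Δy = Δh: det = (-50)·35 − (-65)·(-15) = -2725.
∂h/∂x = [(+0.1)·35 − (+0.2)·(-15)] / -2725 = -0.002385
∂h/∂y = [(-50)·(+0.2) − (-65)·(+0.1)] / -2725 = +0.001284
h(-50, 275) = 192.7 + (-0.002385)·(-165) + (+0.001284)·(95) = 192.7 +0.394 +0.122 = 193.216 m.

193.2 m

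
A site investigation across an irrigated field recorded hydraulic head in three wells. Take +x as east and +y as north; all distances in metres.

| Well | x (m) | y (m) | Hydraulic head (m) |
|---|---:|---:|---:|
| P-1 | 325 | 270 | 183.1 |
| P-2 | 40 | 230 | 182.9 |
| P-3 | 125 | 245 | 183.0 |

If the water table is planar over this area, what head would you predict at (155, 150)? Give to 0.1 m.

181.7 m

Taking P-1 as reference: P-2−P-1 = (-285, -40, -0.2); P-3−P-1 = (-200, -25, -0.1).
Solve a·Δx + b·Δy = Δh: det = (-285)·(-25) − (-200)·(-40) = -875.
∂h/∂x = [(-0.2)·(-25) − (-0.1)·(-40)] / -875 = -0.001143
∂h/∂y = [(-285)·(-0.1) − (-200)·(-0.2)] / -875 = +0.01314
h(155, 150) = 183.1 + (-0.001143)·(-170) + (+0.01314)·(-120) = 183.1 +0.194 -1.577 = 181.717 m.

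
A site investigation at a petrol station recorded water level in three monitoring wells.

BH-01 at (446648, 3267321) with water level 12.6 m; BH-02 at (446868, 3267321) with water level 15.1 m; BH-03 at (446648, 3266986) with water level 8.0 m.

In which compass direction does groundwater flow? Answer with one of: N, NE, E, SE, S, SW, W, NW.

SW

∂h/∂x = (15.1 − 12.6) / (446868 − 446648) = +0.01136
∂h/∂y = (8.0 − 12.6) / (3266986 − 3267321) = +0.01373
Flow = −∇h = (-0.01136 east, -0.01373 north), which points southwest.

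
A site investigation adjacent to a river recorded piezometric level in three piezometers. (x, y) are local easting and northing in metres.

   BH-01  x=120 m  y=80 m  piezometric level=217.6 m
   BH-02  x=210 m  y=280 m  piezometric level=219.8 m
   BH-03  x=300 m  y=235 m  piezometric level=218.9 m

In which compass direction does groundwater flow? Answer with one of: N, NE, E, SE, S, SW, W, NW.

Taking BH-01 as reference: BH-02−BH-01 = (90, 200, +2.2); BH-03−BH-01 = (180, 155, +1.3).
Determinant of the coordinate differences = 90·155 − 180·200 = -22050.
∂h/∂x = [(+2.2)·155 − (+1.3)·200] / -22050 = -0.003673
∂h/∂y = [90·(+1.3) − 180·(+2.2)] / -22050 = +0.01265
Flow = −∇h = (+0.003673 east, -0.01265 north), which points south.

S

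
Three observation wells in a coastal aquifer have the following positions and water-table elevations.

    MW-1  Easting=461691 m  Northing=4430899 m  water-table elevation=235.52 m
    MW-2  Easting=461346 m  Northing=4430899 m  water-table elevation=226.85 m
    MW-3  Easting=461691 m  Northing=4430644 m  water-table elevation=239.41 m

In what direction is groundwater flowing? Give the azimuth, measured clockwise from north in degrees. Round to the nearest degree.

301°

∂h/∂x = (226.85 − 235.52) / (461346 − 461691) = +0.02513
∂h/∂y = (239.41 − 235.52) / (4430644 − 4430899) = -0.01525
Flow direction (−∇h) has components (-0.02513 E, +0.01525 N).
Azimuth = atan2(E, N) = atan2(-0.02513, +0.01525) = 301.3° ≈ 301°.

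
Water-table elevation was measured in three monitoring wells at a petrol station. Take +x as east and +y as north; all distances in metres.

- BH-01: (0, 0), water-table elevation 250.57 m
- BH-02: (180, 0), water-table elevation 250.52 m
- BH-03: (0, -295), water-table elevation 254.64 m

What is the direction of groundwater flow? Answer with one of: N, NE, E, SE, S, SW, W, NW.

∂h/∂x = (250.52 − 250.57) / (180 − 0) = -0.0002778
∂h/∂y = (254.64 − 250.57) / (-295 − 0) = -0.01380
Flow = −∇h = (+0.0002778 east, +0.01380 north), which points north.

N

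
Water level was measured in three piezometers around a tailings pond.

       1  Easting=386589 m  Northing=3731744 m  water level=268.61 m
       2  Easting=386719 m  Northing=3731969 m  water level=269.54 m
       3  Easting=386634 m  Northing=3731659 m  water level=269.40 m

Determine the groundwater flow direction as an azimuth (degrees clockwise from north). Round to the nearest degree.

283°

Taking 1 as reference: 2−1 = (130, 225, +0.93); 3−1 = (45, -85, +0.79).
Determinant of the coordinate differences = 130·(-85) − 45·225 = -21175.
∂h/∂x = [(+0.93)·(-85) − (+0.79)·225] / -21175 = +0.01213
∂h/∂y = [130·(+0.79) − 45·(+0.93)] / -21175 = -0.002874
Flow direction (−∇h) has components (-0.01213 E, +0.002874 N).
Azimuth = atan2(E, N) = atan2(-0.01213, +0.002874) = 283.3° ≈ 283°.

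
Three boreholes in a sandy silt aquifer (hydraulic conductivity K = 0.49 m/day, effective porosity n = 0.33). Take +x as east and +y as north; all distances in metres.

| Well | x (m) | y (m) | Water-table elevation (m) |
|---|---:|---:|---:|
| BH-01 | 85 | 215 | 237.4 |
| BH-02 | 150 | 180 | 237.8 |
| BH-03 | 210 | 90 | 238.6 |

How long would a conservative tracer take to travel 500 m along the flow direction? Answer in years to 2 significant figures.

Differences from BH-01: to BH-02 (Δx, Δy, Δh) = (65, -35, +0.4); to BH-03 = (125, -125, +1.2).
Determinant of the coordinate differences = 65·(-125) − 125·(-35) = -3750.
∂h/∂x = [(+0.4)·(-125) − (+1.2)·(-35)] / -3750 = +0.002133
∂h/∂y = [65·(+1.2) − 125·(+0.4)] / -3750 = -0.007467
|∇h| = √(0.002133² + -0.007467²) = 0.007766
Seepage velocity v = K·i/n = 0.49 × 0.007766 / 0.33 = 0.01153 m/day.
t = 500 / 0.01153 = 4.337e+04 days = 119 years.

120 years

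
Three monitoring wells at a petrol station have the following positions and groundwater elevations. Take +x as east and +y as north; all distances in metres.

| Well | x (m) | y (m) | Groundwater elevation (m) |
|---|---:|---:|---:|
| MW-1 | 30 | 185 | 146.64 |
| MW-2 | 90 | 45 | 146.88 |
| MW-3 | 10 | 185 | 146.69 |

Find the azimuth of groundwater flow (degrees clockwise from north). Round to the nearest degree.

Differences from MW-1: to MW-2 (Δx, Δy, Δh) = (60, -140, +0.24); to MW-3 = (-20, 0, +0.05).
Determinant of the coordinate differences = 60·0 − (-20)·(-140) = -2800.
∂h/∂x = [(+0.24)·0 − (+0.05)·(-140)] / -2800 = -0.002500
∂h/∂y = [60·(+0.05) − (-20)·(+0.24)] / -2800 = -0.002786
Flow direction (−∇h) has components (+0.002500 E, +0.002786 N).
Azimuth = atan2(E, N) = atan2(+0.002500, +0.002786) = 41.9° ≈ 042°.

042°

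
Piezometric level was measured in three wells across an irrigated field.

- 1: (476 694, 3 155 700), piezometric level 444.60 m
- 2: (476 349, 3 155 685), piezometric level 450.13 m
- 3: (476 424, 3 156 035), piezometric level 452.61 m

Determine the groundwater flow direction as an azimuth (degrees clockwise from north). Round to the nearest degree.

Three-point gradient (reference 1): Δ to 2 = (-345, -15, +5.53), Δ to 3 = (-270, 335, +8.01).
∂h/∂x = -0.01649, ∂h/∂y = +0.01062 (det = -119625).
Flow direction (−∇h) has components (+0.01649 E, -0.01062 N).
Azimuth = atan2(E, N) = atan2(+0.01649, -0.01062) = 122.8° ≈ 123°.

123°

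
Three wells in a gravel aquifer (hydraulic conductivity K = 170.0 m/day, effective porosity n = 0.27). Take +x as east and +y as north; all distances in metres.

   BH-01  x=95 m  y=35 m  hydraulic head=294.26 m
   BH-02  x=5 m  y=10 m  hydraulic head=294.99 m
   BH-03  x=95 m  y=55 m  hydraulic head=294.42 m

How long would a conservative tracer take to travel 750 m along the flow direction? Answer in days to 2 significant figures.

91 days

With h = a·x + b·y + c and BH-01 as origin, the differences give:
  (-90)·a + (-25)·b = +0.73
  0·a + 20·b = +0.16
Eliminate b (×20 and ×(-25), subtract): -1800·a = 18.600 → a = ∂h/∂x = -0.01033
Back-substitute: b = ∂h/∂y = +0.008000.
|∇h| = √(-0.01033² + 0.008000²) = 0.01307
Seepage velocity v = K·i/n = 170.0 × 0.01307 / 0.27 = 8.229 m/day.
t = 750 / 8.229 = 91.14 days.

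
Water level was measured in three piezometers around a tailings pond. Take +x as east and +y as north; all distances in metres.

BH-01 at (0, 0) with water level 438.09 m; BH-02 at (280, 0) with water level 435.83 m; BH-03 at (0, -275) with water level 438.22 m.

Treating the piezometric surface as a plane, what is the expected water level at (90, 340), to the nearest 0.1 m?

437.2 m

∂h/∂x = (435.83 − 438.09) / (280 − 0) = -0.008071
∂h/∂y = (438.22 − 438.09) / (-275 − 0) = -0.0004727
h(90, 340) = 438.09 + (-0.008071)·(90) + (-0.0004727)·(340) = 438.09 -0.726 -0.161 = 437.203 m.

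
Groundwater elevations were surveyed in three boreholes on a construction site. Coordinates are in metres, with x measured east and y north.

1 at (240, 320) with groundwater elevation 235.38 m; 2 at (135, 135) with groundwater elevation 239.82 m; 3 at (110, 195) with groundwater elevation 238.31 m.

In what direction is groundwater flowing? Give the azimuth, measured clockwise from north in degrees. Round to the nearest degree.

357°

With h = a·x + b·y + c and 1 as origin, the differences give:
  (-105)·a + (-185)·b = +4.44
  (-130)·a + (-125)·b = +2.93
Eliminate b (×(-125) and ×(-185), subtract): -10925·a = -12.950 → a = ∂h/∂x = +0.001185
Back-substitute: b = ∂h/∂y = -0.02467.
Flow direction (−∇h) has components (-0.001185 E, +0.02467 N).
Azimuth = atan2(E, N) = atan2(-0.001185, +0.02467) = 357.2° ≈ 357°.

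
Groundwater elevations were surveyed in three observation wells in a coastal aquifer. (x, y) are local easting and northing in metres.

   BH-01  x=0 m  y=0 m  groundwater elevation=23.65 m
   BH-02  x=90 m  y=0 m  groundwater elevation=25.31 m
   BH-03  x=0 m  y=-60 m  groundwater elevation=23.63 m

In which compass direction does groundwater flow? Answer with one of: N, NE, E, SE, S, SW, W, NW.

W

∂h/∂x = (25.31 − 23.65) / (90 − 0) = +0.01844
∂h/∂y = (23.63 − 23.65) / (-60 − 0) = +0.0003333
Flow = −∇h = (-0.01844 east, -0.0003333 north), which points west.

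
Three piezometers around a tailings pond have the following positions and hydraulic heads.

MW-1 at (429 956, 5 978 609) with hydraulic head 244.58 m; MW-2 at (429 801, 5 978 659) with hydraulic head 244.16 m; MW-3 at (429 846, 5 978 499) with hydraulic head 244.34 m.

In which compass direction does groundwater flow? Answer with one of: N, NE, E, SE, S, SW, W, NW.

Three-point gradient (reference MW-1): Δ to MW-2 = (-155, 50, -0.42), Δ to MW-3 = (-110, -110, -0.24).
∂h/∂x = +0.002581, ∂h/∂y = -0.0003991 (det = 22550).
Flow = −∇h = (-0.002581 east, +0.0003991 north), which points west.

W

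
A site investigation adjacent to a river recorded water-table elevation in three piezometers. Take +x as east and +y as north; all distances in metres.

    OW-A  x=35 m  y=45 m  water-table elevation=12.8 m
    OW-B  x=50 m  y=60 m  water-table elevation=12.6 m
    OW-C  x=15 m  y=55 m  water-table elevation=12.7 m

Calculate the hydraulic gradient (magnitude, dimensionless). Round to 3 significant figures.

0.0123

With h = a·x + b·y + c and OW-A as origin, the differences give:
  15·a + 15·b = -0.2
  (-20)·a + 10·b = -0.1
Eliminate b (×10 and ×15, subtract): 450·a = -0.50 → a = ∂h/∂x = -0.001111
Back-substitute: b = ∂h/∂y = -0.01222.
|∇h| = √(-0.001111² + -0.01222²) = 0.01227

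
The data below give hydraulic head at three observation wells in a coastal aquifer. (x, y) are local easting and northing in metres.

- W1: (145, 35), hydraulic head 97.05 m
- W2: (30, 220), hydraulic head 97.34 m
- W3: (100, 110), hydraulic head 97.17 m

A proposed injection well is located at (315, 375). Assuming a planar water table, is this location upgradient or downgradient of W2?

upgradient

Differences from W1: to W2 (Δx, Δy, Δh) = (-115, 185, +0.29); to W3 = (-45, 75, +0.12).
Determinant of the coordinate differences = (-115)·75 − (-45)·185 = -300.
∂h/∂x = [(+0.29)·75 − (+0.12)·185] / -300 = +0.001500
∂h/∂y = [(-115)·(+0.12) − (-45)·(+0.29)] / -300 = +0.002500
Head at (315, 375) = 97.05 + (+0.001500)·(170) + (+0.002500)·(340) = 98.16 m.
That is higher than the 97.34 m at W2, so the point is upgradient.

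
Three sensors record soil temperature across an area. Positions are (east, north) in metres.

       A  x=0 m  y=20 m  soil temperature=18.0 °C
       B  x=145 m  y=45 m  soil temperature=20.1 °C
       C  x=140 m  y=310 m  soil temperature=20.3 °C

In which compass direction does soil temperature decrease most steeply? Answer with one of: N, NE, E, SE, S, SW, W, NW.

W

Taking A as reference: B−A = (145, 25, +2.1); C−A = (140, 290, +2.3).
Determinant of the coordinate differences = 145·290 − 140·25 = 38550.
∂T/∂x = [(+2.1)·290 − (+2.3)·25] / 38550 = +0.01431
∂T/∂y = [145·(+2.3) − 140·(+2.1)] / 38550 = +0.001025
Steepest decrease is along −∇f = (-0.01431 E, -0.001025 N) → west.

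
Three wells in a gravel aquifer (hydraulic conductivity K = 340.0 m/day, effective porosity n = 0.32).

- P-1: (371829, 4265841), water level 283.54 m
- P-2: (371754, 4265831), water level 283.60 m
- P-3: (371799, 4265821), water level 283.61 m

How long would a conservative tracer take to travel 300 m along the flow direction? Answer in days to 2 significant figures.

97 days

Taking P-1 as reference: P-2−P-1 = (-75, -10, +0.06); P-3−P-1 = (-30, -20, +0.07).
Determinant of the coordinate differences = (-75)·(-20) − (-30)·(-10) = 1200.
∂h/∂x = [(+0.06)·(-20) − (+0.07)·(-10)] / 1200 = -0.0004167
∂h/∂y = [(-75)·(+0.07) − (-30)·(+0.06)] / 1200 = -0.002875
|∇h| = √(-0.0004167² + -0.002875²) = 0.002905
Seepage velocity v = K·i/n = 340.0 × 0.002905 / 0.32 = 3.087 m/day.
t = 300 / 3.087 = 97.18 days.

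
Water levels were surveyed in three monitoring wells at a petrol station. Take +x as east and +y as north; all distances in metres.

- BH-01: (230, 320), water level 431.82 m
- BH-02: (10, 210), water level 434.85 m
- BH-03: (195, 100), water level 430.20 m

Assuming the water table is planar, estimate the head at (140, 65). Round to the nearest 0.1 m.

430.9 m

Differences from BH-01: to BH-02 (Δx, Δy, Δh) = (-220, -110, +3.03); to BH-03 = (-35, -220, -1.62).
Solve a·Δx + b·Δy = Δh: det = (-220)·(-220) − (-35)·(-110) = 44550.
∂h/∂x = [(+3.03)·(-220) − (-1.62)·(-110)] / 44550 = -0.01896
∂h/∂y = [(-220)·(-1.62) − (-35)·(+3.03)] / 44550 = +0.01038
h(140, 65) = 431.82 + (-0.01896)·(-90) + (+0.01038)·(-255) = 431.82 +1.707 -2.647 = 430.880 m.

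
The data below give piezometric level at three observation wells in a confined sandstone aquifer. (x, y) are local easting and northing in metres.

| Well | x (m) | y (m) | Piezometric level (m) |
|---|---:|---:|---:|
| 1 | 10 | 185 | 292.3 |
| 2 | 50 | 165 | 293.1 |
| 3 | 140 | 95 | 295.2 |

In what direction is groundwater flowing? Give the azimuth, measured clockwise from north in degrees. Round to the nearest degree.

Differences from 1: to 2 (Δx, Δy, Δh) = (40, -20, +0.8); to 3 = (130, -90, +2.9).
Determinant of the coordinate differences = 40·(-90) − 130·(-20) = -1000.
∂h/∂x = [(+0.8)·(-90) − (+2.9)·(-20)] / -1000 = +0.01400
∂h/∂y = [40·(+2.9) − 130·(+0.8)] / -1000 = -0.01200
Flow direction (−∇h) has components (-0.01400 E, +0.01200 N).
Azimuth = atan2(E, N) = atan2(-0.01400, +0.01200) = 310.6° ≈ 311°.

311°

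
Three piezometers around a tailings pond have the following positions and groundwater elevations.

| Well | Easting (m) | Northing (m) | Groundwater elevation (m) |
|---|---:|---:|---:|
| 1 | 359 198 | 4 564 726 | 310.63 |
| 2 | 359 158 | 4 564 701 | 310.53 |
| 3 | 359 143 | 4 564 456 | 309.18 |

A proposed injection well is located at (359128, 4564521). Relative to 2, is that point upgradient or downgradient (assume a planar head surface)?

downgradient

Three-point gradient (reference 1): Δ to 2 = (-40, -25, -0.10), Δ to 3 = (-55, -270, -1.45).
∂h/∂x = -0.0009814, ∂h/∂y = +0.005570 (det = 9425).
Head at (359128, 4564521) = 310.63 + (-0.0009814)·(-70) + (+0.005570)·(-205) = 309.56 m.
That is lower than the 310.53 m at 2, so the point is downgradient.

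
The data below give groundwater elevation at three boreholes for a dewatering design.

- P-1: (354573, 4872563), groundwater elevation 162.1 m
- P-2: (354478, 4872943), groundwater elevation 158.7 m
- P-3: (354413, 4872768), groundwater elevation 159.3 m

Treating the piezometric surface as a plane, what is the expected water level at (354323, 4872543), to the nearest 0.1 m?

Three-point gradient (reference P-1): Δ to P-2 = (-95, 380, -3.4), Δ to P-3 = (-160, 205, -2.8).
∂h/∂x = +0.008881, ∂h/∂y = -0.006727 (det = 41325).
h(354323, 4872543) = 162.1 + (+0.008881)·(-250) + (-0.006727)·(-20) = 162.1 -2.220 +0.135 = 160.014 m.

160.0 m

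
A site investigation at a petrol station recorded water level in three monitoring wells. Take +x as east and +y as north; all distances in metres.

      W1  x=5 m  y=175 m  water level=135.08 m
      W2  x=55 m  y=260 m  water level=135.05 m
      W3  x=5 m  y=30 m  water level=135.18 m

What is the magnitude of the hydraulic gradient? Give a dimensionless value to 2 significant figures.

Taking W1 as reference: W2−W1 = (50, 85, -0.03); W3−W1 = (0, -145, +0.10).
Determinant of the coordinate differences = 50·(-145) − 0·85 = -7250.
∂h/∂x = [(-0.03)·(-145) − (+0.10)·85] / -7250 = +0.0005724
∂h/∂y = [50·(+0.10) − 0·(-0.03)] / -7250 = -0.0006897
|∇h| = √(0.0005724² + -0.0006897²) = 0.0008963

0.00090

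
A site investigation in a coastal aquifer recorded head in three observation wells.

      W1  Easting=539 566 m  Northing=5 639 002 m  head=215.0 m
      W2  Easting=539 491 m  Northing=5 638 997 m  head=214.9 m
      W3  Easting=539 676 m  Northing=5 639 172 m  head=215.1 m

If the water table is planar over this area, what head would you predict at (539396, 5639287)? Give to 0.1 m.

214.7 m

With h = a·x + b·y + c and W1 as origin, the differences give:
  (-75)·a + (-5)·b = -0.1
  110·a + 170·b = +0.1
Eliminate b (×170 and ×(-5), subtract): -12200·a = -16.50 → a = ∂h/∂x = +0.001352
Back-substitute: b = ∂h/∂y = -0.0002869.
h(539396, 5639287) = 215.0 + (+0.001352)·(-170) + (-0.0002869)·(285) = 215.0 -0.230 -0.082 = 214.688 m.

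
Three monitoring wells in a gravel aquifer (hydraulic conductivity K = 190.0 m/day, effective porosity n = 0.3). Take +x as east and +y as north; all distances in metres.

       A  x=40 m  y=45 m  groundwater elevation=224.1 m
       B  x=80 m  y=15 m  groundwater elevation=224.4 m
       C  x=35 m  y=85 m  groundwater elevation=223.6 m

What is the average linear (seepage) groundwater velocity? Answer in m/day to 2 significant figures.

8.2 m/day

Differences from A: to B (Δx, Δy, Δh) = (40, -30, +0.3); to C = (-5, 40, -0.5).
Determinant of the coordinate differences = 40·40 − (-5)·(-30) = 1450.
∂h/∂x = [(+0.3)·40 − (-0.5)·(-30)] / 1450 = -0.002069
∂h/∂y = [40·(-0.5) − (-5)·(+0.3)] / 1450 = -0.01276
|∇h| = √(-0.002069² + -0.01276²) = 0.01293
Seepage velocity v = K·i/n = 190.0 × 0.01293 / 0.3 = 8.189 m/day.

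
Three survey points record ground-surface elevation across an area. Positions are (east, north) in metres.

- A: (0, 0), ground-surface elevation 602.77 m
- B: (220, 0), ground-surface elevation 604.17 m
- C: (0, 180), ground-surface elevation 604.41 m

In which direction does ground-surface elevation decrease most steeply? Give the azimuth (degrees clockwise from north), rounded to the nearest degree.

∂z/∂x = (604.17 − 602.77) / (220 − 0) = +0.006364
∂z/∂y = (604.41 − 602.77) / (180 − 0) = +0.009111
Steepest decrease is along −∇f: components (-0.006364 E, -0.009111 N).
Azimuth = atan2(-0.006364, -0.009111) = 214.9° ≈ 215°.

215°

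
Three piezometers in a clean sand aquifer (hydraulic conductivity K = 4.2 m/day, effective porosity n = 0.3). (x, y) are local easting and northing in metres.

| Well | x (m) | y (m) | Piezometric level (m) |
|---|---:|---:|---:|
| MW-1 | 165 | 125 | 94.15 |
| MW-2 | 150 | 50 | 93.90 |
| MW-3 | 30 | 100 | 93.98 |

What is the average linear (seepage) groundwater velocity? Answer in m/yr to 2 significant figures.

Differences from MW-1: to MW-2 (Δx, Δy, Δh) = (-15, -75, -0.25); to MW-3 = (-135, -25, -0.17).
Solve a·Δx + b·Δy = Δh: det = (-15)·(-25) − (-135)·(-75) = -9750.
∂h/∂x = [(-0.25)·(-25) − (-0.17)·(-75)] / -9750 = +0.0006667
∂h/∂y = [(-15)·(-0.17) − (-135)·(-0.25)] / -9750 = +0.003200
|∇h| = √(0.0006667² + 0.003200²) = 0.003269
Seepage velocity v = K·i/n = 4.2 × 0.003269 / 0.3 = 0.04577 m/day = 16.72 m/yr.

17 m/yr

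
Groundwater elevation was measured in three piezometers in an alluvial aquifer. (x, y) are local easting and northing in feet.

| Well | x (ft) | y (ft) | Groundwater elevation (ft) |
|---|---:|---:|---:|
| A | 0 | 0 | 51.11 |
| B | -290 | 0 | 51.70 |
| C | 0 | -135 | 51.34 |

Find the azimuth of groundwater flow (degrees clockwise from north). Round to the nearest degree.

050°

∂h/∂x = (51.70 − 51.11) / (-290 − 0) = -0.002034
∂h/∂y = (51.34 − 51.11) / (-135 − 0) = -0.001704
Flow direction (−∇h) has components (+0.002034 E, +0.001704 N).
Azimuth = atan2(E, N) = atan2(+0.002034, +0.001704) = 50.1° ≈ 050°.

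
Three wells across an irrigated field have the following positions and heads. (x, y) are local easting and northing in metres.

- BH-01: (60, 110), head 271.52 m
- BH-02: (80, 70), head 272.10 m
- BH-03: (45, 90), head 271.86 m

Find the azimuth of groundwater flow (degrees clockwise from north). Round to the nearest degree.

Differences from BH-01: to BH-02 (Δx, Δy, Δh) = (20, -40, +0.58); to BH-03 = (-15, -20, +0.34).
Solve a·Δx + b·Δy = Δh: det = 20·(-20) − (-15)·(-40) = -1000.
∂h/∂x = [(+0.58)·(-20) − (+0.34)·(-40)] / -1000 = -0.002000
∂h/∂y = [20·(+0.34) − (-15)·(+0.58)] / -1000 = -0.01550
Flow direction (−∇h) has components (+0.002000 E, +0.01550 N).
Azimuth = atan2(E, N) = atan2(+0.002000, +0.01550) = 7.4° ≈ 007°.

007°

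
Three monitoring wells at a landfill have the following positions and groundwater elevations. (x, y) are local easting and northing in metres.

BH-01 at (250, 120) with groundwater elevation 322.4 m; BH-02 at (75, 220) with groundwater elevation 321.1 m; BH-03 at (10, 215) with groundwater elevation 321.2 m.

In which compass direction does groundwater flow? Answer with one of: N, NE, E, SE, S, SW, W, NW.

N

Differences from BH-01: to BH-02 (Δx, Δy, Δh) = (-175, 100, -1.3); to BH-03 = (-240, 95, -1.2).
Solve a·Δx + b·Δy = Δh: det = (-175)·95 − (-240)·100 = 7375.
∂h/∂x = [(-1.3)·95 − (-1.2)·100] / 7375 = -0.0004746
∂h/∂y = [(-175)·(-1.2) − (-240)·(-1.3)] / 7375 = -0.01383
Flow = −∇h = (+0.0004746 east, +0.01383 north), which points north.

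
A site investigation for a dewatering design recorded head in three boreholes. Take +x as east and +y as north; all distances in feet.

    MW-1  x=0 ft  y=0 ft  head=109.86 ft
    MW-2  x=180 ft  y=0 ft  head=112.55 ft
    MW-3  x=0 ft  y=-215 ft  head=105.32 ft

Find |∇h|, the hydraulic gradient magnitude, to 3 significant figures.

∂h/∂x = (112.55 − 109.86) / (180 − 0) = +0.01494
∂h/∂y = (105.32 − 109.86) / (-215 − 0) = +0.02112
|∇h| = √(0.01494² + 0.02112²) = 0.02587

0.0259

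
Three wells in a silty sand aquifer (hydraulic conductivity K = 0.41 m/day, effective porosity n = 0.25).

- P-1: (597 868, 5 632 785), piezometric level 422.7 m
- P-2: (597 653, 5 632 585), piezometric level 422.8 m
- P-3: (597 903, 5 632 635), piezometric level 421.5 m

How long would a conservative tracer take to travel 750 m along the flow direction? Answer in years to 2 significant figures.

140 years

Taking P-1 as reference: P-2−P-1 = (-215, -200, +0.1); P-3−P-1 = (35, -150, -1.2).
Determinant of the coordinate differences = (-215)·(-150) − 35·(-200) = 39250.
∂h/∂x = [(+0.1)·(-150) − (-1.2)·(-200)] / 39250 = -0.006497
∂h/∂y = [(-215)·(-1.2) − 35·(+0.1)] / 39250 = +0.006484
|∇h| = √(-0.006497² + 0.006484²) = 0.009179
Seepage velocity v = K·i/n = 0.41 × 0.009179 / 0.25 = 0.01505 m/day.
t = 750 / 0.01505 = 4.983e+04 days = 136 years.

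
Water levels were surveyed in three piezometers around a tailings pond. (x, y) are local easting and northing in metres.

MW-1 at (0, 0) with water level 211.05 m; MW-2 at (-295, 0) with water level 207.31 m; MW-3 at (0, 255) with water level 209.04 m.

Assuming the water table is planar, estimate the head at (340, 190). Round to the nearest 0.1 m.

213.9 m

∂h/∂x = (207.31 − 211.05) / (-295 − 0) = +0.01268
∂h/∂y = (209.04 − 211.05) / (255 − 0) = -0.007882
h(340, 190) = 211.05 + (+0.01268)·(340) + (-0.007882)·(190) = 211.05 +4.311 -1.498 = 213.863 m.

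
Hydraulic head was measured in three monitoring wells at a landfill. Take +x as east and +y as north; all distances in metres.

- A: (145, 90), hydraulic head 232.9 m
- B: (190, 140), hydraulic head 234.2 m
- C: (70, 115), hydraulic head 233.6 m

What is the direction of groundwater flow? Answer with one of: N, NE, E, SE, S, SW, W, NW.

Taking A as reference: B−A = (45, 50, +1.3); C−A = (-75, 25, +0.7).
Solve a·Δx + b·Δy = Δh: det = 45·25 − (-75)·50 = 4875.
∂h/∂x = [(+1.3)·25 − (+0.7)·50] / 4875 = -0.0005128
∂h/∂y = [45·(+0.7) − (-75)·(+1.3)] / 4875 = +0.02646
Flow = −∇h = (+0.0005128 east, -0.02646 north), which points south.

S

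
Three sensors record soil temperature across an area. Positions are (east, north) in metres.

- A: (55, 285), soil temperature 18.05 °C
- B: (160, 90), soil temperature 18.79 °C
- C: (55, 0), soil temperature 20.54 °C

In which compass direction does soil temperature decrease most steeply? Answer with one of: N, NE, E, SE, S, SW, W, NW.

With T = a·x + b·y + c and A as origin, the differences give:
  105·a + (-195)·b = +0.74
  0·a + (-285)·b = +2.49
Eliminate b (×(-285) and ×(-195), subtract): -29925·a = 274.650 → a = ∂T/∂x = -0.009178
Back-substitute: b = ∂T/∂y = -0.008737.
Steepest decrease is along −∇f = (+0.009178 E, +0.008737 N) → northeast.

NE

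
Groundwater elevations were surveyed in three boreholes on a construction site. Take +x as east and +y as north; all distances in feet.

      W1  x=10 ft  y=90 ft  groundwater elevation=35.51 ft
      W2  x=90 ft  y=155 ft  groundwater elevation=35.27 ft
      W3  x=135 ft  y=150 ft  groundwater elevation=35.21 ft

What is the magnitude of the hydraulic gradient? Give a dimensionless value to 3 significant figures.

With h = a·x + b·y + c and W1 as origin, the differences give:
  80·a + 65·b = -0.24
  125·a + 60·b = -0.30
Eliminate b (×60 and ×65, subtract): -3325·a = 5.100 → a = ∂h/∂x = -0.001534
Back-substitute: b = ∂h/∂y = -0.001805.
|∇h| = √(-0.001534² + -0.001805²) = 0.002369

0.00237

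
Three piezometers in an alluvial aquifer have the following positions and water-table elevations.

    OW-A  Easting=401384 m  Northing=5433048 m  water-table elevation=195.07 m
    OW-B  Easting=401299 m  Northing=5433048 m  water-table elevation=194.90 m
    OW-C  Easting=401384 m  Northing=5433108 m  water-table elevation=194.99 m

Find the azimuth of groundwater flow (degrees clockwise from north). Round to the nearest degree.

∂h/∂x = (194.90 − 195.07) / (401299 − 401384) = +0.002000
∂h/∂y = (194.99 − 195.07) / (5433108 − 5433048) = -0.001333
Flow direction (−∇h) has components (-0.002000 E, +0.001333 N).
Azimuth = atan2(E, N) = atan2(-0.002000, +0.001333) = 303.7° ≈ 304°.

304°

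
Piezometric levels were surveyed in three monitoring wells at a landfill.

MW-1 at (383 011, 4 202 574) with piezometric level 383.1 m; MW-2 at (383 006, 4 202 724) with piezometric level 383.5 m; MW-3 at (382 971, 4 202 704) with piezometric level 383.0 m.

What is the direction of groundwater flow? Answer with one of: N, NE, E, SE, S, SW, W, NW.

W

Three-point gradient (reference MW-1): Δ to MW-2 = (-5, 150, +0.4), Δ to MW-3 = (-40, 130, -0.1).
∂h/∂x = +0.01252, ∂h/∂y = +0.003084 (det = 5350).
Flow = −∇h = (-0.01252 east, -0.003084 north), which points west.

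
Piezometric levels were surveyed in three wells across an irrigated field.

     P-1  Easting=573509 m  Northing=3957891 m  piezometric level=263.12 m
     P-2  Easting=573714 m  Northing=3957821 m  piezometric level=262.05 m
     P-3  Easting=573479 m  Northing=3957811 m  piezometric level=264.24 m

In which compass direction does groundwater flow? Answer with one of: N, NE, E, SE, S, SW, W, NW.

Differences from P-1: to P-2 (Δx, Δy, Δh) = (205, -70, -1.07); to P-3 = (-30, -80, +1.12).
Solve a·Δx + b·Δy = Δh: det = 205·(-80) − (-30)·(-70) = -18500.
∂h/∂x = [(-1.07)·(-80) − (+1.12)·(-70)] / -18500 = -0.008865
∂h/∂y = [205·(+1.12) − (-30)·(-1.07)] / -18500 = -0.01068
Flow = −∇h = (+0.008865 east, +0.01068 north), which points northeast.

NE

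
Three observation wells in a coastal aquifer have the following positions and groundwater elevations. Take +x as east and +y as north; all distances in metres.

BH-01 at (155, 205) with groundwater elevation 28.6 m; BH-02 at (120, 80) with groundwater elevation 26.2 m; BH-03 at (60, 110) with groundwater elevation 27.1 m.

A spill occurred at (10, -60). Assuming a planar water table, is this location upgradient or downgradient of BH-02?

Three-point gradient (reference BH-01): Δ to BH-02 = (-35, -125, -2.4), Δ to BH-03 = (-95, -95, -1.5).
∂h/∂x = -0.004737, ∂h/∂y = +0.02053 (det = -8550).
Head at (10, -60) = 28.6 + (-0.004737)·(-145) + (+0.02053)·(-265) = 23.85 m.
That is lower than the 26.2 m at BH-02, so the point is downgradient.

downgradient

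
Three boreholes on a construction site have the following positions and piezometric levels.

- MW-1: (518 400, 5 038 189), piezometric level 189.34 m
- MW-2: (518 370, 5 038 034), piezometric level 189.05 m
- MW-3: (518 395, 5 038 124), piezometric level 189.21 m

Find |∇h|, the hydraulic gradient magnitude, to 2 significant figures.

With h = a·x + b·y + c and MW-1 as origin, the differences give:
  (-30)·a + (-155)·b = -0.29
  (-5)·a + (-65)·b = -0.13
Eliminate b (×(-65) and ×(-155), subtract): 1175·a = -1.300 → a = ∂h/∂x = -0.001106
Back-substitute: b = ∂h/∂y = +0.002085.
|∇h| = √(-0.001106² + 0.002085²) = 0.00236

0.0024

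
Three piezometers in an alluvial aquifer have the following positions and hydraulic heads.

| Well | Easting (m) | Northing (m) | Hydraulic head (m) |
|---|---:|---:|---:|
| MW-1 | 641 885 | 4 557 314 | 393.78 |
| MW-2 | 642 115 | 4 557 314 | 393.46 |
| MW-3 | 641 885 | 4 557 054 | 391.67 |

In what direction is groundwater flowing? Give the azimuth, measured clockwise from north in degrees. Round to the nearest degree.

∂h/∂x = (393.46 − 393.78) / (642115 − 641885) = -0.001391
∂h/∂y = (391.67 − 393.78) / (4557054 − 4557314) = +0.008115
Flow direction (−∇h) has components (+0.001391 E, -0.008115 N).
Azimuth = atan2(E, N) = atan2(+0.001391, -0.008115) = 170.3° ≈ 170°.

170°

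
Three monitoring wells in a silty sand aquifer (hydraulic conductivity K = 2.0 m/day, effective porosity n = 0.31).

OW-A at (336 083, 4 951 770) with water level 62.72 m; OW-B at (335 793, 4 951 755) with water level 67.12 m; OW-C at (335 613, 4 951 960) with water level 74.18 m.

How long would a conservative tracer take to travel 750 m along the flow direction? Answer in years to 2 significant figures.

Taking OW-A as reference: OW-B−OW-A = (-290, -15, +4.40); OW-C−OW-A = (-470, 190, +11.46).
Solve a·Δx + b·Δy = Δh: det = (-290)·190 − (-470)·(-15) = -62150.
∂h/∂x = [(+4.40)·190 − (+11.46)·(-15)] / -62150 = -0.01622
∂h/∂y = [(-290)·(+11.46) − (-470)·(+4.40)] / -62150 = +0.02020
|∇h| = √(-0.01622² + 0.02020²) = 0.02591
Seepage velocity v = K·i/n = 2.0 × 0.02591 / 0.31 = 0.1672 m/day.
t = 750 / 0.1672 = 4486 days = 12.3 years.

12 years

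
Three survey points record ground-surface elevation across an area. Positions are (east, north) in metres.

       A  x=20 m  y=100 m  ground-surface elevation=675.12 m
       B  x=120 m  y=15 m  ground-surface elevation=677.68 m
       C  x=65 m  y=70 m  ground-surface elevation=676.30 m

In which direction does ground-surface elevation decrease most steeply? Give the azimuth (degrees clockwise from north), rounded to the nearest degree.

263°

Differences from A: to B (Δx, Δy, Δh) = (100, -85, +2.56); to C = (45, -30, +1.18).
Determinant of the coordinate differences = 100·(-30) − 45·(-85) = 825.
∂z/∂x = [(+2.56)·(-30) − (+1.18)·(-85)] / 825 = +0.02848
∂z/∂y = [100·(+1.18) − 45·(+2.56)] / 825 = +0.003394
Steepest decrease is along −∇f: components (-0.02848 E, -0.003394 N).
Azimuth = atan2(-0.02848, -0.003394) = 263.2° ≈ 263°.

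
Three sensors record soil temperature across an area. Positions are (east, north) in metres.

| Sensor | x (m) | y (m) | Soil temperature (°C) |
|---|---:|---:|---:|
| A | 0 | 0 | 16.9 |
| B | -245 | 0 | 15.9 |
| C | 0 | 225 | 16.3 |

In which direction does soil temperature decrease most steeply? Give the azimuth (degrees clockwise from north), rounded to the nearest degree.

303°

∂T/∂x = (15.9 − 16.9) / (-245 − 0) = +0.004082
∂T/∂y = (16.3 − 16.9) / (225 − 0) = -0.002667
Steepest decrease is along −∇f: components (-0.004082 E, +0.002667 N).
Azimuth = atan2(-0.004082, +0.002667) = 303.2° ≈ 303°.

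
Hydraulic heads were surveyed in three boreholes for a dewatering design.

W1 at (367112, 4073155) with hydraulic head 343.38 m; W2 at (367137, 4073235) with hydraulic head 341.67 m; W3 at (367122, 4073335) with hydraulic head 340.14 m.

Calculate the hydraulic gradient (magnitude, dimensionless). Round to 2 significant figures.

0.022

Differences from W1: to W2 (Δx, Δy, Δh) = (25, 80, -1.71); to W3 = (10, 180, -3.24).
Solve a·Δx + b·Δy = Δh: det = 25·180 − 10·80 = 3700.
∂h/∂x = [(-1.71)·180 − (-3.24)·80] / 3700 = -0.01314
∂h/∂y = [25·(-3.24) − 10·(-1.71)] / 3700 = -0.01727
|∇h| = √(-0.01314² + -0.01727²) = 0.0217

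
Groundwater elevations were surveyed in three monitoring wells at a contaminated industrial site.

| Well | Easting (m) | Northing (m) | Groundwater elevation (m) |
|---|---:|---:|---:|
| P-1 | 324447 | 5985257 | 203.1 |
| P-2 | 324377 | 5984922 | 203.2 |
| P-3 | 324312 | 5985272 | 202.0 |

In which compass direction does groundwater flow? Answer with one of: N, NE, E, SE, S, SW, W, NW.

Differences from P-1: to P-2 (Δx, Δy, Δh) = (-70, -335, +0.1); to P-3 = (-135, 15, -1.1).
Solve a·Δx + b·Δy = Δh: det = (-70)·15 − (-135)·(-335) = -46275.
∂h/∂x = [(+0.1)·15 − (-1.1)·(-335)] / -46275 = +0.007931
∂h/∂y = [(-70)·(-1.1) − (-135)·(+0.1)] / -46275 = -0.001956
Flow = −∇h = (-0.007931 east, +0.001956 north), which points west.

W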